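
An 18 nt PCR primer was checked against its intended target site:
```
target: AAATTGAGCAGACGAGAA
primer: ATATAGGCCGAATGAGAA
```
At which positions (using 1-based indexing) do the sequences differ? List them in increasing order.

2, 5, 7, 8, 10, 11, 13

Differences at position 2 (A→T), position 5 (T→A), position 7 (A→G), position 8 (G→C), position 10 (A→G), position 11 (G→A), position 13 (C→T).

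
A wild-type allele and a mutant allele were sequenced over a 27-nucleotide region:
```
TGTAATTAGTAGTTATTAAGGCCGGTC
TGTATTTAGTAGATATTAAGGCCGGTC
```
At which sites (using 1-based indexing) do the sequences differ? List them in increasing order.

5, 13

Differences at site 5 (A→T), site 13 (T→A).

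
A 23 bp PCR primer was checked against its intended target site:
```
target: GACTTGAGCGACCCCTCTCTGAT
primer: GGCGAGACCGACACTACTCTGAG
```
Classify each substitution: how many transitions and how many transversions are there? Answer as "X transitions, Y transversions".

2 transitions, 6 transversions

Mismatches (1-based):
base 2: A→G (purine→purine, transition)
base 4: T→G (pyrimidine→purine, transversion)
base 5: T→A (pyrimidine→purine, transversion)
base 8: G→C (purine→pyrimidine, transversion)
base 13: C→A (pyrimidine→purine, transversion)
base 15: C→T (pyrimidine→pyrimidine, transition)
base 16: T→A (pyrimidine→purine, transversion)
base 23: T→G (pyrimidine→purine, transversion)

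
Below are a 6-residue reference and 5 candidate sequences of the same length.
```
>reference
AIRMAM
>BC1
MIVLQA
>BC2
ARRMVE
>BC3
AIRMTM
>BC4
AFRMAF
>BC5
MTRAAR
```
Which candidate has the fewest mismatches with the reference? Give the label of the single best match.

BC3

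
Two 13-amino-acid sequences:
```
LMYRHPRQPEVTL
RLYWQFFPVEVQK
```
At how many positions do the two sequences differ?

10

The sequences differ at positions 1, 2, 4, 5, 6, 7, 8, 9, 12, 13 (1-based) — 10 in total.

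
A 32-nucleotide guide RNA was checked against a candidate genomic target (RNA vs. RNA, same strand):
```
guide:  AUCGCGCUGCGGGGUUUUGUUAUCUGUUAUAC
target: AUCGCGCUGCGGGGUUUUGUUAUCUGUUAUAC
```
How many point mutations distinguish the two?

0

The two sequences are identical at every position.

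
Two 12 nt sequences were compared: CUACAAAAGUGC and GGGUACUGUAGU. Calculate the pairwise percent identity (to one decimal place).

Mismatches at positions 1, 2, 3, 4, 6, 7, 8, 9, 10, 12 (1-based): 10 of 12.
Identical positions: 2/12 = 16.67% → 16.7%.

16.7%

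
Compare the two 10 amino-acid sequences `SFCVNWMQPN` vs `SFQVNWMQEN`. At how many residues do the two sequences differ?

2

Mismatches (1-based): residue 3: C→Q; residue 9: P→E.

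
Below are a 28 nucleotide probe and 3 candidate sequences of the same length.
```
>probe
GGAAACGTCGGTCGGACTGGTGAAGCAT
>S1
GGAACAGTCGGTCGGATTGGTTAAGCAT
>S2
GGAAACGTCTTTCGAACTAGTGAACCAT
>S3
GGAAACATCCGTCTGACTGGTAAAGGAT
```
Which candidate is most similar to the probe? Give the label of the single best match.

S1

S1 differs at 4 sites; S2 differs at 5 sites; S3 differs at 5 sites. The closest is S1.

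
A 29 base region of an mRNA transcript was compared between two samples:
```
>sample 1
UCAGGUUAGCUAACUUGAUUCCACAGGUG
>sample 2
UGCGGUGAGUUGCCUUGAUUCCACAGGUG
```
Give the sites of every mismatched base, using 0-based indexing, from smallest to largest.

1, 2, 6, 9, 11, 12

Differences at site 1 (C→G), site 2 (A→C), site 6 (U→G), site 9 (C→U), site 11 (A→G), site 12 (A→C).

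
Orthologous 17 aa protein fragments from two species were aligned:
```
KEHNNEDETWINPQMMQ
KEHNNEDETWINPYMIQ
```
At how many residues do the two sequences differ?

2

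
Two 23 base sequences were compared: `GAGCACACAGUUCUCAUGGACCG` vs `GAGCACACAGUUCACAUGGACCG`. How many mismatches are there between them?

The sequences differ at positions 14 (1-based) — 1 in total.

1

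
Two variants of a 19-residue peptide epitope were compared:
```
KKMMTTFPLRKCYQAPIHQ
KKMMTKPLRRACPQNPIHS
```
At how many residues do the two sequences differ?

Comparing position by position, 8 residues differ: 6 (T/K), 7 (F/P), 8 (P/L), 9 (L/R), 11 (K/A), 13 (Y/P), 15 (A/N), 19 (Q/S).

8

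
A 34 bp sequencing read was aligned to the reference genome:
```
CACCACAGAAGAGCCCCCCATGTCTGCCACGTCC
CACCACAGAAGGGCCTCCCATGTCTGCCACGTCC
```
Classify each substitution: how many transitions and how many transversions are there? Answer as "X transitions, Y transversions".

2 transitions, 0 transversions

Mismatches (1-based):
site 12: A→G (purine→purine, transition)
site 16: C→T (pyrimidine→pyrimidine, transition)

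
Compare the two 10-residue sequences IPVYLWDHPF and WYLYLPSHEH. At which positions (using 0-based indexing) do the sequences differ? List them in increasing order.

Differences at position 0 (I→W), position 1 (P→Y), position 2 (V→L), position 5 (W→P), position 6 (D→S), position 8 (P→E), position 9 (F→H).

0, 1, 2, 5, 6, 8, 9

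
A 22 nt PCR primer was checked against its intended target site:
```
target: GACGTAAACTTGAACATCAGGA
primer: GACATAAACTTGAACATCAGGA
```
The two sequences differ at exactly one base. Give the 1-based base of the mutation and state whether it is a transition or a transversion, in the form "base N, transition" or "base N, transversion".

base 4, transition

Base 4 changes G→A. G is a purine and A is a purine, so this is a transition.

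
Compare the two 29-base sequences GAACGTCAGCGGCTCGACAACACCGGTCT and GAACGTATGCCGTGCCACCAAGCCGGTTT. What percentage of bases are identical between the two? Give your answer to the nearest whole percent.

66%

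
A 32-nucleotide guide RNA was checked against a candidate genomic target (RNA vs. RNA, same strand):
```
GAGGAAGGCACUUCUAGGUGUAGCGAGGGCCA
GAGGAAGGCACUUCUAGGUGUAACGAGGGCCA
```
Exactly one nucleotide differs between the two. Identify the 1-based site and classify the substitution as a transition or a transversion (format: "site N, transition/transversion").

The sequences differ only at site 23: G→A (purine→purine), a transition.

site 23, transition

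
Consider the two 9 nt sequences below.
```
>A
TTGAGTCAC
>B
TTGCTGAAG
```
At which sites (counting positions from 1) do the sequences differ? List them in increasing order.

4, 5, 6, 7, 9

Differences at site 4 (A→C), site 5 (G→T), site 6 (T→G), site 7 (C→A), site 9 (C→G).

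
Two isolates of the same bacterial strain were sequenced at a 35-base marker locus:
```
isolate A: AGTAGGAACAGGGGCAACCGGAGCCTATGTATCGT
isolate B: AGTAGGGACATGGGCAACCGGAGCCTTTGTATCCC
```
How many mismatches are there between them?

5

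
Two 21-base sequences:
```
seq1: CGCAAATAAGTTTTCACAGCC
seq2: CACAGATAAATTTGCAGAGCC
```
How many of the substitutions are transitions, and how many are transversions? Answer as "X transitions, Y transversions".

Mismatches (1-based):
base 2: G→A (purine→purine, transition)
base 5: A→G (purine→purine, transition)
base 10: G→A (purine→purine, transition)
base 14: T→G (pyrimidine→purine, transversion)
base 17: C→G (pyrimidine→purine, transversion)

3 transitions, 2 transversions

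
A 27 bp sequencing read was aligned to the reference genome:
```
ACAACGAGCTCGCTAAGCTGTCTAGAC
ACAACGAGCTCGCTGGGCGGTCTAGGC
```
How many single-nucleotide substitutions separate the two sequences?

4

The sequences differ at sites 15, 16, 19, 26 (1-based) — 4 in total.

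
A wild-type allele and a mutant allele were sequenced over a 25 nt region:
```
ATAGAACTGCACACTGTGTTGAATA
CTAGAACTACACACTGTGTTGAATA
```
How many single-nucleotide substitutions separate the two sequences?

2

The sequences differ at bases 1, 9 (1-based) — 2 in total.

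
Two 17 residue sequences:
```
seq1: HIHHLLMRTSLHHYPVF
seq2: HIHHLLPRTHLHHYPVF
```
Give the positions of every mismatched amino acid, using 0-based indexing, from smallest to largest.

6, 9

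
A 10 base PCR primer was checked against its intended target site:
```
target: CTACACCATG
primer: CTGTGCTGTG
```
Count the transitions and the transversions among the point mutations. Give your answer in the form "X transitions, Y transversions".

5 transitions, 0 transversions

Mismatches (1-based):
base 3: A→G (purine→purine, transition)
base 4: C→T (pyrimidine→pyrimidine, transition)
base 5: A→G (purine→purine, transition)
base 7: C→T (pyrimidine→pyrimidine, transition)
base 8: A→G (purine→purine, transition)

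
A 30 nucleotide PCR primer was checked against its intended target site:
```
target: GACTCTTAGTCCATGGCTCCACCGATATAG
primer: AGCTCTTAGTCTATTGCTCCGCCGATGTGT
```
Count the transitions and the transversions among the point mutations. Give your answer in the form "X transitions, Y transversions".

Mismatches (1-based):
site 1: G→A (purine→purine, transition)
site 2: A→G (purine→purine, transition)
site 12: C→T (pyrimidine→pyrimidine, transition)
site 15: G→T (purine→pyrimidine, transversion)
site 21: A→G (purine→purine, transition)
site 27: A→G (purine→purine, transition)
site 29: A→G (purine→purine, transition)
site 30: G→T (purine→pyrimidine, transversion)

6 transitions, 2 transversions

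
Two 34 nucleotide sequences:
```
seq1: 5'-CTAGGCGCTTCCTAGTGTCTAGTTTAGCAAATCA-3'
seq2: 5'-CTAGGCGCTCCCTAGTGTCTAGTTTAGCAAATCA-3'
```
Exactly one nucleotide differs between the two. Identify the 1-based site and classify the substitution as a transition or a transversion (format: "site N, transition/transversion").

site 10, transition

The sequences differ only at site 10: T→C (pyrimidine→pyrimidine), a transition.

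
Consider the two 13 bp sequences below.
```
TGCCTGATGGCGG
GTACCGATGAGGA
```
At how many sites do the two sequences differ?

7

The sequences differ at sites 1, 2, 3, 5, 10, 11, 13 (1-based) — 7 in total.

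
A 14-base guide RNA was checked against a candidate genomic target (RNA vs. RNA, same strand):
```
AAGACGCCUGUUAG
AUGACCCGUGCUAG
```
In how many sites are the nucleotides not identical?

4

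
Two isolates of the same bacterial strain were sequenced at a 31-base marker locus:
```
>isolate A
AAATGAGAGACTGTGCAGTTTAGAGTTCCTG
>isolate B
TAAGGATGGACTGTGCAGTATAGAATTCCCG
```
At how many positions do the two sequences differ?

7

Comparing position by position, 7 positions differ: 1 (A/T), 4 (T/G), 7 (G/T), 8 (A/G), 20 (T/A), 25 (G/A), 30 (T/C).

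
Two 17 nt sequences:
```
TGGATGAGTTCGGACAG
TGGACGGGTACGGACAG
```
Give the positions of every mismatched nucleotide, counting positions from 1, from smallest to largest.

5, 7, 10

Differences at position 5 (T→C), position 7 (A→G), position 10 (T→A).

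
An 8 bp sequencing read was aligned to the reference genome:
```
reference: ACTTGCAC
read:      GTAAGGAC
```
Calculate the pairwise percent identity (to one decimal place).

5 positions differ (1, 2, 3, 4, 6), so 3 of 8 match: 3/8 = 37.5%.

37.5%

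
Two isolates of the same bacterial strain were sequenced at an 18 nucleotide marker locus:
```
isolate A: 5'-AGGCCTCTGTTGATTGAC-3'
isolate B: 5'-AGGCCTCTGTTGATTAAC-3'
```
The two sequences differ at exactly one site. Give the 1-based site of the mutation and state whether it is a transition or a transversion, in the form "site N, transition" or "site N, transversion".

The sequences differ only at site 16: G→A (purine→purine), a transition.

site 16, transition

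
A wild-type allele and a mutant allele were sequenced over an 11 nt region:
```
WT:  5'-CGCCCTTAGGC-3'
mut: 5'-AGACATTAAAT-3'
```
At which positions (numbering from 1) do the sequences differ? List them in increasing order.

1, 3, 5, 9, 10, 11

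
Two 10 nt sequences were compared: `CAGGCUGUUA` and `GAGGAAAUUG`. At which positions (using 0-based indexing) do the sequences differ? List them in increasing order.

0, 4, 5, 6, 9

Scanning 0-based: 0: C/G; 4: C/A; 5: U/A; 6: G/A; 9: A/G.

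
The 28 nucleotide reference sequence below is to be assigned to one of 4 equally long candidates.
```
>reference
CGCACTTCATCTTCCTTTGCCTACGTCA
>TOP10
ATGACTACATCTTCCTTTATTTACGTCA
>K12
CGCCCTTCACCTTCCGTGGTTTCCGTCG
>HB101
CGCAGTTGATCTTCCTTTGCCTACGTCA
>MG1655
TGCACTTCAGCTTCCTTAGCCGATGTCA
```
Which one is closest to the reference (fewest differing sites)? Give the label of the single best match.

Hamming distances to reference — TOP10: 7; K12: 8; HB101: 2; MG1655: 5.
Smallest is HB101 with 2 mismatches.

HB101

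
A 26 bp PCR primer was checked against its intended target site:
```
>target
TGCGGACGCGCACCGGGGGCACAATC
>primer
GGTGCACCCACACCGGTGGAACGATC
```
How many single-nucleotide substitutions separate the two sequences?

The sequences differ at sites 1, 3, 5, 8, 10, 17, 20, 23 (1-based) — 8 in total.

8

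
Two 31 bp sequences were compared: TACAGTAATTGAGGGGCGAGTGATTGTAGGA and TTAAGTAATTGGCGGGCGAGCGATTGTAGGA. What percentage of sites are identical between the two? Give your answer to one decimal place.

5 positions differ (2, 3, 12, 13, 21), so 26 of 31 match: 26/31 = 83.87%.

83.9%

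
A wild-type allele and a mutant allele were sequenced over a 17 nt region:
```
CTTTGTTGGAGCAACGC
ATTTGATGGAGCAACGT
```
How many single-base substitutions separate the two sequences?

3

The sequences differ at sites 1, 6, 17 (1-based) — 3 in total.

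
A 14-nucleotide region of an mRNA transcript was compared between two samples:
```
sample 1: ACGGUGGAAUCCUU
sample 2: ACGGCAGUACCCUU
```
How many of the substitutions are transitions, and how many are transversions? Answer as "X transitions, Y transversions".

Mismatches (1-based):
site 5: U→C (pyrimidine→pyrimidine, transition)
site 6: G→A (purine→purine, transition)
site 8: A→U (purine→pyrimidine, transversion)
site 10: U→C (pyrimidine→pyrimidine, transition)

3 transitions, 1 transversion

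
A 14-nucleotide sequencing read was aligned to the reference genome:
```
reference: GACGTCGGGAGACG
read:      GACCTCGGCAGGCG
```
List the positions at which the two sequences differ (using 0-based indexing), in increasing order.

3, 8, 11

Scanning 0-based: 3: G/C; 8: G/C; 11: A/G.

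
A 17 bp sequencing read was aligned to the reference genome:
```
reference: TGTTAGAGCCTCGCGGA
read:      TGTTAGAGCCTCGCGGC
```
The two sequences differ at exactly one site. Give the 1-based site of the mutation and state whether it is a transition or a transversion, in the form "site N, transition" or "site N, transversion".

site 17, transversion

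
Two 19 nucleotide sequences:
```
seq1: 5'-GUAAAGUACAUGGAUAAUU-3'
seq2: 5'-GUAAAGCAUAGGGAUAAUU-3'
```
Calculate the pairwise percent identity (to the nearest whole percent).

Mismatches at positions 7, 9, 11 (1-based): 3 of 19.
Identical positions: 16/19 = 84.21% → 84%.

84%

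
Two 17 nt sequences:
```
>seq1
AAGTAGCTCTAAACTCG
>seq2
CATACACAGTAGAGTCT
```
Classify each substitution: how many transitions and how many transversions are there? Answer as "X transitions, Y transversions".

2 transitions, 8 transversions

Transitions (purine↔purine or pyrimidine↔pyrimidine): 6 G→A, 12 A→G.
Transversions (purine↔pyrimidine): 1 A→C, 3 G→T, 4 T→A, 5 A→C, 8 T→A, 9 C→G, 14 C→G, 17 G→T.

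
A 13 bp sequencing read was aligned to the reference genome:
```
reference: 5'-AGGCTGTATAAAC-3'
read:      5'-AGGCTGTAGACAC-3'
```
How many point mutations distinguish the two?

2

Comparing position by position, 2 sites differ: 9 (T/G), 11 (A/C).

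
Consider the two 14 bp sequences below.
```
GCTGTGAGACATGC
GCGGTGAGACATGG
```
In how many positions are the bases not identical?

2

Mismatches (1-based): position 3: T→G; position 14: C→G.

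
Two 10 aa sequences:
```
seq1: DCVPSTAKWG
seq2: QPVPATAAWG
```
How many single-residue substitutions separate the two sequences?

Mismatches (1-based): residue 1: D→Q; residue 2: C→P; residue 5: S→A; residue 8: K→A.

4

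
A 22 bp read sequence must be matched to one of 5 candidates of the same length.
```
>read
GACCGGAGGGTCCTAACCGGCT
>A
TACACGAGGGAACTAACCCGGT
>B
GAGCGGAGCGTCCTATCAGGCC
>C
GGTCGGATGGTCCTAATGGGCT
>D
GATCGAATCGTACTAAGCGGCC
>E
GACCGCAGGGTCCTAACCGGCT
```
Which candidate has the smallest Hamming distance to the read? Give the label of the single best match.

Hamming distances to read — A: 7; B: 5; C: 5; D: 7; E: 1.
Smallest is E with 1 mismatch.

E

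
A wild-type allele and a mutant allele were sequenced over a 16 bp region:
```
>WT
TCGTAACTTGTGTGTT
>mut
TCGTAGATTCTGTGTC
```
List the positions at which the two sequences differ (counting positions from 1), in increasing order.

6, 7, 10, 16

Differences at position 6 (A→G), position 7 (C→A), position 10 (G→C), position 16 (T→C).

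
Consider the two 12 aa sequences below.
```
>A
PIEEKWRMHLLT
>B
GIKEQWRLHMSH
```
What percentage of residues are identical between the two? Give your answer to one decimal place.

41.7%

7 positions differ (1, 3, 5, 8, 10, 11, 12), so 5 of 12 match: 5/12 = 41.67%.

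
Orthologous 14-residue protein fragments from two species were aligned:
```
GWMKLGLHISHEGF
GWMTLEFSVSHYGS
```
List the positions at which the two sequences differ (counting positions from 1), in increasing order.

4, 6, 7, 8, 9, 12, 14

Differences at position 4 (K→T), position 6 (G→E), position 7 (L→F), position 8 (H→S), position 9 (I→V), position 12 (E→Y), position 14 (F→S).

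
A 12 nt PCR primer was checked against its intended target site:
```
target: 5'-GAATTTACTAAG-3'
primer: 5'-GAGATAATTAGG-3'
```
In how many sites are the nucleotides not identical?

5

The sequences differ at sites 3, 4, 6, 8, 11 (1-based) — 5 in total.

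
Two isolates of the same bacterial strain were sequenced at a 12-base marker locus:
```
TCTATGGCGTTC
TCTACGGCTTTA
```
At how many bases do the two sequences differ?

The sequences differ at bases 5, 9, 12 (1-based) — 3 in total.

3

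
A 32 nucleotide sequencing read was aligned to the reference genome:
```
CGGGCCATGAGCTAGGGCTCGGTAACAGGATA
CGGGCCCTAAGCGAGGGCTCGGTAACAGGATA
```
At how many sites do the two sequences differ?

Mismatches (1-based): site 7: A→C; site 9: G→A; site 13: T→G.

3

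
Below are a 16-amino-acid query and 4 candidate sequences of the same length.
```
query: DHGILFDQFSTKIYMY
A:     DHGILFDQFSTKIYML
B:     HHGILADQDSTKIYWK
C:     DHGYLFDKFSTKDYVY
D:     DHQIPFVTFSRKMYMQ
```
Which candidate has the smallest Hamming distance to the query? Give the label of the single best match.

A

A differs at 1 residue; B differs at 5 residues; C differs at 4 residues; D differs at 7 residues. The closest is A.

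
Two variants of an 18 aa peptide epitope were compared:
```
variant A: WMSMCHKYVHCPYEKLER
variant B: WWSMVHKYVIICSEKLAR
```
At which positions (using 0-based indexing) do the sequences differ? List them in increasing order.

Scanning 0-based: 1: M/W; 4: C/V; 9: H/I; 10: C/I; 11: P/C; 12: Y/S; 16: E/A.

1, 4, 9, 10, 11, 12, 16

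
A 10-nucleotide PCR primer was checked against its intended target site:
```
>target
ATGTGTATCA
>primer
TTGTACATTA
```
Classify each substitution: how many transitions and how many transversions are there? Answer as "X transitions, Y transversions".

3 transitions, 1 transversion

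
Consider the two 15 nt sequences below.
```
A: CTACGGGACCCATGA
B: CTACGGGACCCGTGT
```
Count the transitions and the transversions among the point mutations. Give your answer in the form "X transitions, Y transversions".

1 transition, 1 transversion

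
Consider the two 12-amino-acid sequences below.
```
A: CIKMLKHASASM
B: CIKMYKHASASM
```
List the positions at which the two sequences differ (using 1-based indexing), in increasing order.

5

Scanning 1-based: 5: L/Y.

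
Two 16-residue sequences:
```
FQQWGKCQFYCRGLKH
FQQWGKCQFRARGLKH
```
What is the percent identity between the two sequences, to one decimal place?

87.5%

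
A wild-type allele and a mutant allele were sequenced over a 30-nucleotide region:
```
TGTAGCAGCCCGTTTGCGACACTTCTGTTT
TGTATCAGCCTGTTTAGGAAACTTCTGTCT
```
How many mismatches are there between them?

6

Mismatches (1-based): position 5: G→T; position 11: C→T; position 16: G→A; position 17: C→G; position 20: C→A; position 29: T→C.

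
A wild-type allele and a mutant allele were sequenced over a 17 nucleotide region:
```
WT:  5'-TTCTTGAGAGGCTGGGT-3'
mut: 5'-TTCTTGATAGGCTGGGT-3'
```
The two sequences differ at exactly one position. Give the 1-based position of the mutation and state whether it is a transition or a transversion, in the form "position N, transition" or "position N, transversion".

position 8, transversion

Position 8 changes G→T. G is a purine and T is a pyrimidine, so this is a transversion.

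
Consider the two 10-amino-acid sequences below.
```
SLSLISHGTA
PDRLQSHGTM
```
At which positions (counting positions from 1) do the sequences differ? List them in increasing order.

Differences at position 1 (S→P), position 2 (L→D), position 3 (S→R), position 5 (I→Q), position 10 (A→M).

1, 2, 3, 5, 10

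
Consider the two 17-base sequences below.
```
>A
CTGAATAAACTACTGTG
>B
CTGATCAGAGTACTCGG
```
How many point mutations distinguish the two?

6

Comparing position by position, 6 positions differ: 5 (A/T), 6 (T/C), 8 (A/G), 10 (C/G), 15 (G/C), 16 (T/G).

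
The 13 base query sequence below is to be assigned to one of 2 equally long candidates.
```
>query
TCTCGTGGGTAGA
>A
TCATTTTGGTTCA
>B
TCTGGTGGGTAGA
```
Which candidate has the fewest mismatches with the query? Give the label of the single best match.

B

Hamming distances to query — A: 6; B: 1.
Smallest is B with 1 mismatch.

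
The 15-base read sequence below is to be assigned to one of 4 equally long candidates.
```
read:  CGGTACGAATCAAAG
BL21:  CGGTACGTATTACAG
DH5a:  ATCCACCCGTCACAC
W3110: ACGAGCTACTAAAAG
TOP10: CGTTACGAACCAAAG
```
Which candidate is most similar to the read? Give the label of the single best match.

TOP10

Hamming distances to read — BL21: 3; DH5a: 9; W3110: 7; TOP10: 2.
Smallest is TOP10 with 2 mismatches.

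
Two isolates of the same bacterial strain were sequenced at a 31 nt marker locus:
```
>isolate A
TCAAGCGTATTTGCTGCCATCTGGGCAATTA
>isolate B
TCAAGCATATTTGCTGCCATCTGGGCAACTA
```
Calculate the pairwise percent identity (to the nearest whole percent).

94%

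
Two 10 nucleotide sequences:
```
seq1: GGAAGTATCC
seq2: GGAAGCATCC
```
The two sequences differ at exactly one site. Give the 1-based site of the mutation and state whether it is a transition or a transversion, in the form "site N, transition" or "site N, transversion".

Site 6 changes T→C. T is a pyrimidine and C is a pyrimidine, so this is a transition.

site 6, transition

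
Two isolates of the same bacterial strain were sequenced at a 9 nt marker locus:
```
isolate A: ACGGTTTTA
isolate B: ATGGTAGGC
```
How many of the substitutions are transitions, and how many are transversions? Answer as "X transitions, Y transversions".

1 transition, 4 transversions

Mismatches (1-based):
site 2: C→T (pyrimidine→pyrimidine, transition)
site 6: T→A (pyrimidine→purine, transversion)
site 7: T→G (pyrimidine→purine, transversion)
site 8: T→G (pyrimidine→purine, transversion)
site 9: A→C (purine→pyrimidine, transversion)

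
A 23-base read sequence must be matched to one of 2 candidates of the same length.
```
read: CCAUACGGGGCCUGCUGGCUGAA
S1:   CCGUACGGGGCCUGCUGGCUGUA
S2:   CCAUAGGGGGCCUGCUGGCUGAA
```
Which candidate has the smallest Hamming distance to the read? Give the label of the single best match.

S2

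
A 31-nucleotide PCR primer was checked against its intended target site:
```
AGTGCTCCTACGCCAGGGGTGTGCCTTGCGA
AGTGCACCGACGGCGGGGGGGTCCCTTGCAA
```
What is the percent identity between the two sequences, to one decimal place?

77.4%

Mismatches at positions 6, 9, 13, 15, 20, 23, 30 (1-based): 7 of 31.
Identical positions: 24/31 = 77.42% → 77.4%.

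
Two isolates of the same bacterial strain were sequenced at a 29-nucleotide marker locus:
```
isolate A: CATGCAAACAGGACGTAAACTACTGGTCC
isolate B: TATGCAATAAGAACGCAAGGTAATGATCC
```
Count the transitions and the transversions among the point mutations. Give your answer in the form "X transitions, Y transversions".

5 transitions, 4 transversions

Mismatches (1-based):
site 1: C→T (pyrimidine→pyrimidine, transition)
site 8: A→T (purine→pyrimidine, transversion)
site 9: C→A (pyrimidine→purine, transversion)
site 12: G→A (purine→purine, transition)
site 16: T→C (pyrimidine→pyrimidine, transition)
site 19: A→G (purine→purine, transition)
site 20: C→G (pyrimidine→purine, transversion)
site 23: C→A (pyrimidine→purine, transversion)
site 26: G→A (purine→purine, transition)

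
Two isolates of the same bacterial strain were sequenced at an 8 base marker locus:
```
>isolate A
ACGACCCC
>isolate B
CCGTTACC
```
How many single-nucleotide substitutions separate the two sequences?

4

The sequences differ at positions 1, 4, 5, 6 (1-based) — 4 in total.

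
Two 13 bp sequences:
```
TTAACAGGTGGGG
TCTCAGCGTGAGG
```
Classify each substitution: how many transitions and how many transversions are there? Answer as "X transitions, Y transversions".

Transitions (purine↔purine or pyrimidine↔pyrimidine): 2 T→C, 6 A→G, 11 G→A.
Transversions (purine↔pyrimidine): 3 A→T, 4 A→C, 5 C→A, 7 G→C.

3 transitions, 4 transversions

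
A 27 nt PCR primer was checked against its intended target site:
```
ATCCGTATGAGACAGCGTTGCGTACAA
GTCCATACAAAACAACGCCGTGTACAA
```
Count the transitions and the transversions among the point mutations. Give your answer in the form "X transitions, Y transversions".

Mismatches (1-based):
base 1: A→G (purine→purine, transition)
base 5: G→A (purine→purine, transition)
base 8: T→C (pyrimidine→pyrimidine, transition)
base 9: G→A (purine→purine, transition)
base 11: G→A (purine→purine, transition)
base 15: G→A (purine→purine, transition)
base 18: T→C (pyrimidine→pyrimidine, transition)
base 19: T→C (pyrimidine→pyrimidine, transition)
base 21: C→T (pyrimidine→pyrimidine, transition)

9 transitions, 0 transversions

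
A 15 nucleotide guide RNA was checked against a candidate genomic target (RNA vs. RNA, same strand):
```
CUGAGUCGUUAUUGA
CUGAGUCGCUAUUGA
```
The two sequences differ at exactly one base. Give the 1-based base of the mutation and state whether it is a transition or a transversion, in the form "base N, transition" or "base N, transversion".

base 9, transition

The sequences differ only at base 9: U→C (pyrimidine→pyrimidine), a transition.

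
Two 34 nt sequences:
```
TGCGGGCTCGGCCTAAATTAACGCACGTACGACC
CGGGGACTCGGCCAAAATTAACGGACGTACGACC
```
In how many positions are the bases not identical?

The sequences differ at positions 1, 3, 6, 14, 24 (1-based) — 5 in total.

5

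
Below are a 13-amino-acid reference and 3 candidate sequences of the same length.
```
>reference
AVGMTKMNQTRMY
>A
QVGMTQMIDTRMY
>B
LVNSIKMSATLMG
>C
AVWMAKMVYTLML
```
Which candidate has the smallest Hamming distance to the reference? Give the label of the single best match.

A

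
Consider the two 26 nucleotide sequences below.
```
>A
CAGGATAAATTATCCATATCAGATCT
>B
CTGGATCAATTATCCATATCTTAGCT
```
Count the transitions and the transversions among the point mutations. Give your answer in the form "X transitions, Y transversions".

Transitions (purine↔purine or pyrimidine↔pyrimidine): none.
Transversions (purine↔pyrimidine): 2 A→T, 7 A→C, 21 A→T, 22 G→T, 24 T→G.

0 transitions, 5 transversions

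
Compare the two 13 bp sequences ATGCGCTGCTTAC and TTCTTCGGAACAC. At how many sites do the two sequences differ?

The sequences differ at sites 1, 3, 4, 5, 7, 9, 10, 11 (1-based) — 8 in total.

8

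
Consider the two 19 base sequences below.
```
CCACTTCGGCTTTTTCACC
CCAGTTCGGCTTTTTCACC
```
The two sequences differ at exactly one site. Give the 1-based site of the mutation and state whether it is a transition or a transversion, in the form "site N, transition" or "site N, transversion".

site 4, transversion

Site 4 changes C→G. C is a pyrimidine and G is a purine, so this is a transversion.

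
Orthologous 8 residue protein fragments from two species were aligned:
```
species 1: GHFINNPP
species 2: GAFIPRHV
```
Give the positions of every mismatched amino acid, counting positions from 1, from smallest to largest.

Scanning 1-based: 2: H/A; 5: N/P; 6: N/R; 7: P/H; 8: P/V.

2, 5, 6, 7, 8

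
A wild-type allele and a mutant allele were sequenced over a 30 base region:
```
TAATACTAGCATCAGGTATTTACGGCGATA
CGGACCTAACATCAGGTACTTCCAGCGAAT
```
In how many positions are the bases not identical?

Comparing position by position, 11 positions differ: 1 (T/C), 2 (A/G), 3 (A/G), 4 (T/A), 5 (A/C), 9 (G/A), 19 (T/C), 22 (A/C), 24 (G/A), 29 (T/A), 30 (A/T).

11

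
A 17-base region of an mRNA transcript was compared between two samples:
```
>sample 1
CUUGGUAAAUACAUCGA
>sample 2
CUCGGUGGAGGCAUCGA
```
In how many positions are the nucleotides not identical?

Mismatches (1-based): position 3: U→C; position 7: A→G; position 8: A→G; position 10: U→G; position 11: A→G.

5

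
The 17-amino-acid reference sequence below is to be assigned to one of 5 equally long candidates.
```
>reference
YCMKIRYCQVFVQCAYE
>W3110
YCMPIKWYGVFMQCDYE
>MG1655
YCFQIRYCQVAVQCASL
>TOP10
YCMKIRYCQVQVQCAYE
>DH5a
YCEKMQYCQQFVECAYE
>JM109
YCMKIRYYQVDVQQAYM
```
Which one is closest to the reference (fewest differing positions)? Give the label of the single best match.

W3110 differs at 7 positions; MG1655 differs at 5 positions; TOP10 differs at 1 position; DH5a differs at 5 positions; JM109 differs at 4 positions. The closest is TOP10.

TOP10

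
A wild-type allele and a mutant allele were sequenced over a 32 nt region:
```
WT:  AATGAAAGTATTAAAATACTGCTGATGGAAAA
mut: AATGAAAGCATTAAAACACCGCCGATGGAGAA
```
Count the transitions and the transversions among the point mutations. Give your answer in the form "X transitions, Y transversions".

5 transitions, 0 transversions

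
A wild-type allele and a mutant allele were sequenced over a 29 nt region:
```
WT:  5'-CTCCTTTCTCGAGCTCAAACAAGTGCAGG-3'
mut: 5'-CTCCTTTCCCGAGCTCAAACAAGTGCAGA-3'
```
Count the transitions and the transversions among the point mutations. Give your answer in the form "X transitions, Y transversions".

2 transitions, 0 transversions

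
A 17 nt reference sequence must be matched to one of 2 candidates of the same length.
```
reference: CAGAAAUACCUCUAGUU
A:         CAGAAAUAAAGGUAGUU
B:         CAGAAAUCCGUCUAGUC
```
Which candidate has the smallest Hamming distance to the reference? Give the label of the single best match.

B

Hamming distances to reference — A: 4; B: 3.
Smallest is B with 3 mismatches.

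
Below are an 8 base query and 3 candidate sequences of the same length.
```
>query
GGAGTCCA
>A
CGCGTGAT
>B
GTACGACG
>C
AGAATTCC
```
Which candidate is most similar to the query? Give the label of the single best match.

C

A differs at 5 sites; B differs at 5 sites; C differs at 4 sites. The closest is C.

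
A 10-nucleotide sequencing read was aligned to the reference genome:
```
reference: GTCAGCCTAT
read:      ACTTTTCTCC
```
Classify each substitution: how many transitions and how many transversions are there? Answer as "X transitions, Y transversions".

Mismatches (1-based):
site 1: G→A (purine→purine, transition)
site 2: T→C (pyrimidine→pyrimidine, transition)
site 3: C→T (pyrimidine→pyrimidine, transition)
site 4: A→T (purine→pyrimidine, transversion)
site 5: G→T (purine→pyrimidine, transversion)
site 6: C→T (pyrimidine→pyrimidine, transition)
site 9: A→C (purine→pyrimidine, transversion)
site 10: T→C (pyrimidine→pyrimidine, transition)

5 transitions, 3 transversions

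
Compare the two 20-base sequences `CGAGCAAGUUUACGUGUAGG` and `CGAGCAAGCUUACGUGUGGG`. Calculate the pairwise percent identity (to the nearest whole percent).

2 positions differ (9, 18), so 18 of 20 match: 18/20 = 90%.

90%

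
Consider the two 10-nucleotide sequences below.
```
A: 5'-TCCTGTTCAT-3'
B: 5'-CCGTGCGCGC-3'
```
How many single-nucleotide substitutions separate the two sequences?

The sequences differ at positions 1, 3, 6, 7, 9, 10 (1-based) — 6 in total.

6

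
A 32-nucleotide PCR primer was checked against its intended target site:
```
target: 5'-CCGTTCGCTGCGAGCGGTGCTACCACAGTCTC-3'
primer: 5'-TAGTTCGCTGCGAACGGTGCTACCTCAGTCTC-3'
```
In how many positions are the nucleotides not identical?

Comparing position by position, 4 positions differ: 1 (C/T), 2 (C/A), 14 (G/A), 25 (A/T).

4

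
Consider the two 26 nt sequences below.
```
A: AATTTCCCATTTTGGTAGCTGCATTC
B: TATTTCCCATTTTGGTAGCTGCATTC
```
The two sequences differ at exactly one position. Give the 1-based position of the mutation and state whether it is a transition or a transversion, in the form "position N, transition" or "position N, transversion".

position 1, transversion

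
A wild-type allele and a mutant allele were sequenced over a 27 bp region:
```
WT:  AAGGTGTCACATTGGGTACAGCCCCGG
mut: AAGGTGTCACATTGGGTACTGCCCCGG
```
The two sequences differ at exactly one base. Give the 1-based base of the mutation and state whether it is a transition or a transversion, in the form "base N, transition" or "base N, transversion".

base 20, transversion

The sequences differ only at base 20: A→T (purine→pyrimidine), a transversion.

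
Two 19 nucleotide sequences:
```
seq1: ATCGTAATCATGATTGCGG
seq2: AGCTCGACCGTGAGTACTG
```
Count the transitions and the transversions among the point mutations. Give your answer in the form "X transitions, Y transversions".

Mismatches (1-based):
site 2: T→G (pyrimidine→purine, transversion)
site 4: G→T (purine→pyrimidine, transversion)
site 5: T→C (pyrimidine→pyrimidine, transition)
site 6: A→G (purine→purine, transition)
site 8: T→C (pyrimidine→pyrimidine, transition)
site 10: A→G (purine→purine, transition)
site 14: T→G (pyrimidine→purine, transversion)
site 16: G→A (purine→purine, transition)
site 18: G→T (purine→pyrimidine, transversion)

5 transitions, 4 transversions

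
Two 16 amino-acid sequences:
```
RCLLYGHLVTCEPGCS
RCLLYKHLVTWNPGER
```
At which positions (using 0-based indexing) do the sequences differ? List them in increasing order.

5, 10, 11, 14, 15

Differences at position 5 (G→K), position 10 (C→W), position 11 (E→N), position 14 (C→E), position 15 (S→R).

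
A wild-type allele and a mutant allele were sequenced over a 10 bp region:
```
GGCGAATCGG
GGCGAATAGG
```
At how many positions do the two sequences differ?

1

Mismatches (1-based): position 8: C→A.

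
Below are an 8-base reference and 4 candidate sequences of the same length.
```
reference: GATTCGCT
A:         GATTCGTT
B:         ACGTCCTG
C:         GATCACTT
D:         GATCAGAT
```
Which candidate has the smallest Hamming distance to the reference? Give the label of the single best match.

Hamming distances to reference — A: 1; B: 6; C: 4; D: 3.
Smallest is A with 1 mismatch.

A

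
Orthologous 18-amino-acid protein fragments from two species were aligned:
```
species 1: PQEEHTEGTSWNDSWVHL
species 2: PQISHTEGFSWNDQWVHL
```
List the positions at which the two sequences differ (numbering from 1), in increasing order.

3, 4, 9, 14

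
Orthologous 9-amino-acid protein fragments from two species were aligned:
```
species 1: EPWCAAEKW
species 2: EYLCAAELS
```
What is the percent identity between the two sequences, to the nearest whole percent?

4 positions differ (2, 3, 8, 9), so 5 of 9 match: 5/9 = 55.56%.

56%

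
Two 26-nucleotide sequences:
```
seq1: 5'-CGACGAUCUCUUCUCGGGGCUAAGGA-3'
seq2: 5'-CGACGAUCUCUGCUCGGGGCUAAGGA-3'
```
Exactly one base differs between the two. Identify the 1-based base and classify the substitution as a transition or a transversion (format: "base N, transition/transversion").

The sequences differ only at base 12: U→G (pyrimidine→purine), a transversion.

base 12, transversion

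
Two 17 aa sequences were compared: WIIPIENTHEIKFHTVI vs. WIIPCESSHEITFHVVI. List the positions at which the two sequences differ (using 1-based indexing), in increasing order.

Differences at position 5 (I→C), position 7 (N→S), position 8 (T→S), position 12 (K→T), position 15 (T→V).

5, 7, 8, 12, 15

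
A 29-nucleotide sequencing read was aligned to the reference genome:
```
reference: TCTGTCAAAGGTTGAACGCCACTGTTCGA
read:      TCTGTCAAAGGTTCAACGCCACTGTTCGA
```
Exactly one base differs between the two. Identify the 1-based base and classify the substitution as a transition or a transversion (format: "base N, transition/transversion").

base 14, transversion

The sequences differ only at base 14: G→C (purine→pyrimidine), a transversion.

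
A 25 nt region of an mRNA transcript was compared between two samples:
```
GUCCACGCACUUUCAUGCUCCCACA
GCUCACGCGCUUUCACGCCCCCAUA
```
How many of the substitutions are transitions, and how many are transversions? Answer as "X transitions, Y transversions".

Mismatches (1-based):
site 2: U→C (pyrimidine→pyrimidine, transition)
site 3: C→U (pyrimidine→pyrimidine, transition)
site 9: A→G (purine→purine, transition)
site 16: U→C (pyrimidine→pyrimidine, transition)
site 19: U→C (pyrimidine→pyrimidine, transition)
site 24: C→U (pyrimidine→pyrimidine, transition)

6 transitions, 0 transversions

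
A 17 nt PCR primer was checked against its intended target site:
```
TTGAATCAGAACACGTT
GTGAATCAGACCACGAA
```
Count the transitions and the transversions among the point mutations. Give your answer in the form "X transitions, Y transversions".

0 transitions, 4 transversions

Mismatches (1-based):
base 1: T→G (pyrimidine→purine, transversion)
base 11: A→C (purine→pyrimidine, transversion)
base 16: T→A (pyrimidine→purine, transversion)
base 17: T→A (pyrimidine→purine, transversion)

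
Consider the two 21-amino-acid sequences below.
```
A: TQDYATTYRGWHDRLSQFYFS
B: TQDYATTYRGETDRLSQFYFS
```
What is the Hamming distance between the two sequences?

The sequences differ at residues 11, 12 (1-based) — 2 in total.

2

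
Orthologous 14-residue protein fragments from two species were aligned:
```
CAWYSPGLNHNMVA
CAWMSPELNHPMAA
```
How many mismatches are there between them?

Mismatches (1-based): position 4: Y→M; position 7: G→E; position 11: N→P; position 13: V→A.

4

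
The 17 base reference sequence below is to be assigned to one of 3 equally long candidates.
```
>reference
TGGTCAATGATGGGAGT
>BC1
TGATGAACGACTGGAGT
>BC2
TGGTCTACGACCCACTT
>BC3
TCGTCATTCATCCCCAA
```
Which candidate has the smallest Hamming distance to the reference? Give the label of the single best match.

BC1 differs at 5 bases; BC2 differs at 8 bases; BC3 differs at 9 bases. The closest is BC1.

BC1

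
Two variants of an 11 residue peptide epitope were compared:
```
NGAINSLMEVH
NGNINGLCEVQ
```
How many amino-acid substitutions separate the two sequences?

Comparing position by position, 4 positions differ: 3 (A/N), 6 (S/G), 8 (M/C), 11 (H/Q).

4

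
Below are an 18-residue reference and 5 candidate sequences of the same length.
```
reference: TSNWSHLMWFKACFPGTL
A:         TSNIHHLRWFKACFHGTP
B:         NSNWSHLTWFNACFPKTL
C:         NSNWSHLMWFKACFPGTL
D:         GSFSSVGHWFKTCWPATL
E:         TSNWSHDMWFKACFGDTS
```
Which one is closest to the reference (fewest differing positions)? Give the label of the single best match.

A differs at 5 positions; B differs at 4 positions; C differs at 1 position; D differs at 9 positions; E differs at 4 positions. The closest is C.

C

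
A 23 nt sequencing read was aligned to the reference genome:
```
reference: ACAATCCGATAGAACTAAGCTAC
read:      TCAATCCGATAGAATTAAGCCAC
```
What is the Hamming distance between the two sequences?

3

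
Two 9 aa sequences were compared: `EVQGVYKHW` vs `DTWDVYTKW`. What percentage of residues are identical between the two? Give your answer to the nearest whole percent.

6 positions differ (1, 2, 3, 4, 7, 8), so 3 of 9 match: 3/9 = 33.33%.

33%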